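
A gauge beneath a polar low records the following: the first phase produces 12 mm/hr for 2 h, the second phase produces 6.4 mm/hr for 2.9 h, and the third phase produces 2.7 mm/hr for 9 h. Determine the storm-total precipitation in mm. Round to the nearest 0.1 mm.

Total = Σ Rᵢ Δtᵢ = 12 × 2 + 6.4 × 2.9 + 2.7 × 9
      = 24 + 18.56 + 24.3 = 66.9 mm.

total ≈ 66.9 mm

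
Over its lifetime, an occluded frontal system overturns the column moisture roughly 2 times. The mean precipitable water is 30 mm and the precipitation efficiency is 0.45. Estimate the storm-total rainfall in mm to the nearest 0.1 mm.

Each cycle deposits ε × PW = 0.45 × 30 = 13.5 mm.
Over 2 cycles: 2 × 13.5 = 27.0 mm.

rainfall ≈ 27.0 mm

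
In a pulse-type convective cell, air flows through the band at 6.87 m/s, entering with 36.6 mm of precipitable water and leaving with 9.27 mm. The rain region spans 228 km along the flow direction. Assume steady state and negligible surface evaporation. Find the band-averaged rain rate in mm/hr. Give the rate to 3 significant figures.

R ≈ 2.96 mm/hr

Column moisture flux per unit crosswind length is F = V × PW.
Inflow: F_in = 6.87 × 36.6 = 251.442 mm·m/s
Outflow: F_out = 6.87 × 9.27 = 63.6849 mm·m/s
Steady-state rate R = (F_in − F_out)/L = (251.442 − 63.6849) / 228000 m = 8.235e-04 mm/s.
R = 8.235e-04 × 3600 = 2.96 mm/hr.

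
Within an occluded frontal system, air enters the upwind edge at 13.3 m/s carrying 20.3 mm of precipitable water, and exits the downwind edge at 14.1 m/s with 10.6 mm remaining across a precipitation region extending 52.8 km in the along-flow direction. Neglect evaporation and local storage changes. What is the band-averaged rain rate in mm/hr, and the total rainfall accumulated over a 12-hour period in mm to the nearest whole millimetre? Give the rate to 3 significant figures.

R ≈ 8.22 mm/hr; total ≈ 99 mm

Column moisture flux per unit crosswind length is F = V × PW.
Inflow: F_in = 13.3 × 20.3 = 269.99 mm·m/s
Outflow: F_out = 14.1 × 10.6 = 149.46 mm·m/s
Steady-state rate R = (F_in − F_out)/L = (269.99 − 149.46) / 52800 m = 2.283e-03 mm/s.
R = 2.283e-03 × 3600 = 8.22 mm/hr.
Over 12 h: total = 8.22 × 12 = 98.64 ≈ 99 mm.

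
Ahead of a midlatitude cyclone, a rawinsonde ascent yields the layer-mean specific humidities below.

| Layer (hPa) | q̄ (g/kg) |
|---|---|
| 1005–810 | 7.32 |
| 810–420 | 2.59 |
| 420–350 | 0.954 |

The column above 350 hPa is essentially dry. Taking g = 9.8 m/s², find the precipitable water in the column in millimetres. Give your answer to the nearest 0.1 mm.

Precipitable water is the column-integrated vapour mass per unit area: PW = (1/g) Σ q̄ Δp, with q in kg/kg and Δp in Pa (1 kg/m² of water = 1 mm).
Layer 1005–810 hPa: Δp = 195 hPa = 19500 Pa, q̄ = 0.00732 kg/kg → 0.00732 × 19500 / 9.8 = 14.57 mm
Layer 810–420 hPa: Δp = 390 hPa = 39000 Pa, q̄ = 0.00259 kg/kg → 0.00259 × 39000 / 9.8 = 10.31 mm
Layer 420–350 hPa: Δp = 70 hPa = 7000 Pa, q̄ = 0.000954 kg/kg → 0.000954 × 7000 / 9.8 = 0.68 mm
PW = 14.57 + 10.31 + 0.68 = 25.56 ≈ 25.6 mm.

PW ≈ 25.6 mm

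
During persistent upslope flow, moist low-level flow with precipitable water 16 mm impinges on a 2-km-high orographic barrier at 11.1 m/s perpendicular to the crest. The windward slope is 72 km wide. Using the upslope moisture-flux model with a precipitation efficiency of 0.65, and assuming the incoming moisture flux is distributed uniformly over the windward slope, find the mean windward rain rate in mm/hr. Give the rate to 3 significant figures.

Incoming column moisture flux per unit ridge length: F = V × PW = 11.1 × 16 = 177.6 mm·m/s.
Spread over the 72 km slope with efficiency ε = 0.65: R = ε·F/W = 0.65 × 177.6 / 72000 m = 1.603e-03 mm/s.
R = 1.603e-03 × 3600 = 5.77 mm/hr.

R ≈ 5.77 mm/hr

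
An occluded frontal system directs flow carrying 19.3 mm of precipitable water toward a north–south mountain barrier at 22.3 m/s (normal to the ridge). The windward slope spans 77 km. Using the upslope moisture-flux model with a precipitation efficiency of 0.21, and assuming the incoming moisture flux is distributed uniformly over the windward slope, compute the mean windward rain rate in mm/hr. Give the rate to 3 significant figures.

Incoming column moisture flux per unit ridge length: F = V × PW = 22.3 × 19.3 = 430.39 mm·m/s.
Spread over the 77 km slope with efficiency ε = 0.21: R = ε·F/W = 0.21 × 430.39 / 77000 m = 1.174e-03 mm/s.
R = 1.174e-03 × 3600 = 4.23 mm/hr.

R ≈ 4.23 mm/hr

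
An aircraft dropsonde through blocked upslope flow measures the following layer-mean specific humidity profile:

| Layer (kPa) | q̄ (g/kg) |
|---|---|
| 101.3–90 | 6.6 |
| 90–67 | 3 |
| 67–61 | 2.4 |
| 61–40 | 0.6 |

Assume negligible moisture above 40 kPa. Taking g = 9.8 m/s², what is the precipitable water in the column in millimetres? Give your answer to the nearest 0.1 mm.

Precipitable water is the column-integrated vapour mass per unit area: PW = (1/g) Σ q̄ Δp, with q in kg/kg and Δp in Pa (1 kg/m² of water = 1 mm).
Layer 101.3–90 kPa: Δp = 113 hPa = 11300 Pa, q̄ = 0.0066 kg/kg → 0.0066 × 11300 / 9.8 = 7.61 mm
Layer 90–67 kPa: Δp = 230 hPa = 23000 Pa, q̄ = 0.003 kg/kg → 0.003 × 23000 / 9.8 = 7.04 mm
Layer 67–61 kPa: Δp = 60 hPa = 6000 Pa, q̄ = 0.0024 kg/kg → 0.0024 × 6000 / 9.8 = 1.47 mm
Layer 61–40 kPa: Δp = 210 hPa = 21000 Pa, q̄ = 0.0006 kg/kg → 0.0006 × 21000 / 9.8 = 1.29 mm
PW = 7.61 + 7.04 + 1.47 + 1.29 = 17.41 ≈ 17.4 mm.

PW ≈ 17.4 mm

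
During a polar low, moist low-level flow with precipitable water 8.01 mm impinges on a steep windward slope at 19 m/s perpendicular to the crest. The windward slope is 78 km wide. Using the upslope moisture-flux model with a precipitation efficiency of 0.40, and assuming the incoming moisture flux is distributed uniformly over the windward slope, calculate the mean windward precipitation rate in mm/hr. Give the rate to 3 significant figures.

Incoming column moisture flux per unit ridge length: F = V × PW = 19 × 8.01 = 152.19 mm·m/s.
Spread over the 78 km slope with efficiency ε = 0.40: R = ε·F/W = 0.40 × 152.19 / 78000 m = 7.805e-04 mm/s.
R = 7.805e-04 × 3600 = 2.81 mm/hr.

R ≈ 2.81 mm/hr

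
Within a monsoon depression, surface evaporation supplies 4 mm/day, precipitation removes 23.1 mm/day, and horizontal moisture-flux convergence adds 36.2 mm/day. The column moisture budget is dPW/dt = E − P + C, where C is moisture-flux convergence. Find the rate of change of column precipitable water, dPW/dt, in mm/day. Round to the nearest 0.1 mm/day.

dPW/dt = E − P + C = 4 − 23.1 + (36.2) = 17.1 mm/day.

dPW/dt ≈ 17.1 mm/day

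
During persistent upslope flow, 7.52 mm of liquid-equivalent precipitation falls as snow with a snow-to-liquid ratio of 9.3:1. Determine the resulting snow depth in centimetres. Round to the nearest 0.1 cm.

snow depth ≈ 7.0 cm

Snow depth = liquid × ratio = 7.52 mm × 9.3 = 69.936 mm = 7.0 cm.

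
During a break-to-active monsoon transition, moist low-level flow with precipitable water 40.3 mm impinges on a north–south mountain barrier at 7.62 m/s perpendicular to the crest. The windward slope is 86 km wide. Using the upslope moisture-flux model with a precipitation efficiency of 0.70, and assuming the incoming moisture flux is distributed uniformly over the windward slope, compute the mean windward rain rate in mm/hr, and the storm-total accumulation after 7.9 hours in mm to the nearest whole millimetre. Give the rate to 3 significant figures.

Incoming column moisture flux per unit ridge length: F = V × PW = 7.62 × 40.3 = 307.086 mm·m/s.
Spread over the 86 km slope with efficiency ε = 0.70: R = ε·F/W = 0.70 × 307.086 / 86000 m = 2.500e-03 mm/s.
R = 2.500e-03 × 3600 = 9.00 mm/hr.
Over 7.9 h: total = 9.00 × 7.9 = 71.1 ≈ 71 mm.

R ≈ 9.00 mm/hr; total ≈ 71 mm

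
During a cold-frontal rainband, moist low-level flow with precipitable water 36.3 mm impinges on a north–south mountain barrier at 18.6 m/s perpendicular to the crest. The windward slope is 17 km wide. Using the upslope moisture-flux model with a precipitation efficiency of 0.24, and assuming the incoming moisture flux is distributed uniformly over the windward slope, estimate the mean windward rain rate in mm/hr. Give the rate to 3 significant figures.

Incoming column moisture flux per unit ridge length: F = V × PW = 18.6 × 36.3 = 675.18 mm·m/s.
Spread over the 17 km slope with efficiency ε = 0.24: R = ε·F/W = 0.24 × 675.18 / 17000 m = 9.532e-03 mm/s.
R = 9.532e-03 × 3600 = 34.3 mm/hr.

R ≈ 34.3 mm/hr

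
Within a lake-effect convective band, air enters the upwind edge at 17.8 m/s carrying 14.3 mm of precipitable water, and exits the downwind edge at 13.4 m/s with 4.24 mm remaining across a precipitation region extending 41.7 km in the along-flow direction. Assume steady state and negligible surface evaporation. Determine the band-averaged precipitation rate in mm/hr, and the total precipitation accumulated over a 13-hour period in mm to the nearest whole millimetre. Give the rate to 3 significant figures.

Column moisture flux per unit crosswind length is F = V × PW.
Inflow: F_in = 17.8 × 14.3 = 254.54 mm·m/s
Outflow: F_out = 13.4 × 4.24 = 56.816 mm·m/s
Steady-state rate R = (F_in − F_out)/L = (254.54 − 56.816) / 41700 m = 4.742e-03 mm/s.
R = 4.742e-03 × 3600 = 17.1 mm/hr.
Over 13 h: total = 17.1 × 13 = 222.3 ≈ 222 mm.

R ≈ 17.1 mm/hr; total ≈ 222 mm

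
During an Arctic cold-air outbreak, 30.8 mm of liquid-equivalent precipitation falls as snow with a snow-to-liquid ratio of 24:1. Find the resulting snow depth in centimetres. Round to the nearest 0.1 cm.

snow depth ≈ 73.9 cm

Snow depth = liquid × ratio = 30.8 mm × 24 = 739.2 mm = 73.9 cm.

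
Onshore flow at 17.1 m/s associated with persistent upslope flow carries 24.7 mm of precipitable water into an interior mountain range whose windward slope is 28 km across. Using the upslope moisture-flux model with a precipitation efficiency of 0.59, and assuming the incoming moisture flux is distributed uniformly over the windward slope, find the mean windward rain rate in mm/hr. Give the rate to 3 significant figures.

Incoming column moisture flux per unit ridge length: F = V × PW = 17.1 × 24.7 = 422.37 mm·m/s.
Spread over the 28 km slope with efficiency ε = 0.59: R = ε·F/W = 0.59 × 422.37 / 28000 m = 8.900e-03 mm/s.
R = 8.900e-03 × 3600 = 32.0 mm/hr.

R ≈ 32.0 mm/hr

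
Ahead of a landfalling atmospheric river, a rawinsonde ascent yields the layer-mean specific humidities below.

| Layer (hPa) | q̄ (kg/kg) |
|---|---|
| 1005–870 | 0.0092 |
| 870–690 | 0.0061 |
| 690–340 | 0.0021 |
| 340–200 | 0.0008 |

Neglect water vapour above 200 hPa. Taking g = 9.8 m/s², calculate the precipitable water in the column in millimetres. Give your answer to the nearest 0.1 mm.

Precipitable water is the column-integrated vapour mass per unit area: PW = (1/g) Σ q̄ Δp, with q in kg/kg and Δp in Pa (1 kg/m² of water = 1 mm).
Layer 1005–870 hPa: Δp = 135 hPa = 13500 Pa, q̄ = 0.0092 kg/kg → 0.0092 × 13500 / 9.8 = 12.67 mm
Layer 870–690 hPa: Δp = 180 hPa = 18000 Pa, q̄ = 0.0061 kg/kg → 0.0061 × 18000 / 9.8 = 11.20 mm
Layer 690–340 hPa: Δp = 350 hPa = 35000 Pa, q̄ = 0.0021 kg/kg → 0.0021 × 35000 / 9.8 = 7.50 mm
Layer 340–200 hPa: Δp = 140 hPa = 14000 Pa, q̄ = 0.0008 kg/kg → 0.0008 × 14000 / 9.8 = 1.14 mm
PW = 12.67 + 11.20 + 7.50 + 1.14 = 32.51 ≈ 32.5 mm.

PW ≈ 32.5 mm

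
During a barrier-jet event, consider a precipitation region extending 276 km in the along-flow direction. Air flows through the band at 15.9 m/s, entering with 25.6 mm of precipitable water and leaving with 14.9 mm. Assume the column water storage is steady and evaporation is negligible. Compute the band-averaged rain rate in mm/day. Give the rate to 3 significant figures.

R ≈ 53.3 mm/day

Column moisture flux per unit crosswind length is F = V × PW.
Inflow: F_in = 15.9 × 25.6 = 407.04 mm·m/s
Outflow: F_out = 15.9 × 14.9 = 236.91 mm·m/s
Steady-state rate R = (F_in − F_out)/L = (407.04 − 236.91) / 276000 m = 6.164e-04 mm/s.
R = 6.164e-04 × 3600 × 24 = 53.3 mm/day.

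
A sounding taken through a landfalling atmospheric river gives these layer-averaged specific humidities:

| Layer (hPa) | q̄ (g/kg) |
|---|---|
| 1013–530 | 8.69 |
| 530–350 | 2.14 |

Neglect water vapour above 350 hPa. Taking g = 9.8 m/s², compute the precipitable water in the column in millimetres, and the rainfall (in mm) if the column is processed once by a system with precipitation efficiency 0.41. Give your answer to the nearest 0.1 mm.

Precipitable water is the column-integrated vapour mass per unit area: PW = (1/g) Σ q̄ Δp, with q in kg/kg and Δp in Pa (1 kg/m² of water = 1 mm).
Layer 1013–530 hPa: Δp = 483 hPa = 48300 Pa, q̄ = 0.00869 kg/kg → 0.00869 × 48300 / 9.8 = 42.83 mm
Layer 530–350 hPa: Δp = 180 hPa = 18000 Pa, q̄ = 0.00214 kg/kg → 0.00214 × 18000 / 9.8 = 3.93 mm
PW = 42.83 + 3.93 = 46.76 ≈ 46.8 mm.
Rainfall = ε × PW = 0.41 × 46.8 = 19.2 mm.

PW ≈ 46.8 mm; rainfall ≈ 19.2 mm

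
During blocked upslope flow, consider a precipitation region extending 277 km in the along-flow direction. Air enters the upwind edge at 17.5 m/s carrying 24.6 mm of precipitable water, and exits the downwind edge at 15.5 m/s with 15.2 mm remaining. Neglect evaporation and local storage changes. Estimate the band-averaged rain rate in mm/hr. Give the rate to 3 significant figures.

R ≈ 2.53 mm/hr

Column moisture flux per unit crosswind length is F = V × PW.
Inflow: F_in = 17.5 × 24.6 = 430.5 mm·m/s
Outflow: F_out = 15.5 × 15.2 = 235.6 mm·m/s
Steady-state rate R = (F_in − F_out)/L = (430.5 − 235.6) / 277000 m = 7.036e-04 mm/s.
R = 7.036e-04 × 3600 = 2.53 mm/hr.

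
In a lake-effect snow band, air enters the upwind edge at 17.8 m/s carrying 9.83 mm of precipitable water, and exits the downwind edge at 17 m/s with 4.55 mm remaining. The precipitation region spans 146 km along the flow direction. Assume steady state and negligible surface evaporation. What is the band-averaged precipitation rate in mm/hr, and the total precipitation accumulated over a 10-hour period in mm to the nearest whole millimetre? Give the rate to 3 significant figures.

R ≈ 2.41 mm/hr; total ≈ 24 mm

Column moisture flux per unit crosswind length is F = V × PW.
Inflow: F_in = 17.8 × 9.83 = 174.974 mm·m/s
Outflow: F_out = 17 × 4.55 = 77.35 mm·m/s
Steady-state rate R = (F_in − F_out)/L = (174.974 − 77.35) / 146000 m = 6.687e-04 mm/s.
R = 6.687e-04 × 3600 = 2.41 mm/hr.
Over 10 h: total = 2.41 × 10 = 24.1 ≈ 24 mm.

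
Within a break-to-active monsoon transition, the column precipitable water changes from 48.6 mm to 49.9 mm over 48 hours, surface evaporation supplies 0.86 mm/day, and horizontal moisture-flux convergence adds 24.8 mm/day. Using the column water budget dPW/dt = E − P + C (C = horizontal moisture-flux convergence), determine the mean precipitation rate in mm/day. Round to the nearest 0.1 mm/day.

P ≈ 25.0 mm/day

dPW/dt = (49.9 − 48.6) mm / (48/24 day) = +0.650 mm/day.
P = E + C − dPW/dt = 0.86 + (24.8) − (+0.650) = 25.0 mm/day.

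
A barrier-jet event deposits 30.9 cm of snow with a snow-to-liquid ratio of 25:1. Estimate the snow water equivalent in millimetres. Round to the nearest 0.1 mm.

SWE ≈ 12.4 mm

SWE = snow depth / ratio = 30.9 cm / 25 = 1.236 cm = 12.4 mm.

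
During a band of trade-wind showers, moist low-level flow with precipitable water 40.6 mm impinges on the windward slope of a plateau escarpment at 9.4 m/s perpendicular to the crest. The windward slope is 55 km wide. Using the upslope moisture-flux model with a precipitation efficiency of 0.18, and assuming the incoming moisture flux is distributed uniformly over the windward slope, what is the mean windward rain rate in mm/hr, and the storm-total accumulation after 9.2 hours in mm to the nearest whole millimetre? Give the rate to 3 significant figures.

R ≈ 4.50 mm/hr; total ≈ 41 mm

Incoming column moisture flux per unit ridge length: F = V × PW = 9.4 × 40.6 = 381.64 mm·m/s.
Spread over the 55 km slope with efficiency ε = 0.18: R = ε·F/W = 0.18 × 381.64 / 55000 m = 1.249e-03 mm/s.
R = 1.249e-03 × 3600 = 4.50 mm/hr.
Over 9.2 h: total = 4.50 × 9.2 = 41.4 ≈ 41 mm.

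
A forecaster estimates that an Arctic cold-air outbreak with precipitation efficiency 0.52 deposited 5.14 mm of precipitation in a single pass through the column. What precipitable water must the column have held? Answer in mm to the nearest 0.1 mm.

PW ≈ 9.9 mm

PW = precipitation / ε = 5.14 / 0.52 = 9.9 mm.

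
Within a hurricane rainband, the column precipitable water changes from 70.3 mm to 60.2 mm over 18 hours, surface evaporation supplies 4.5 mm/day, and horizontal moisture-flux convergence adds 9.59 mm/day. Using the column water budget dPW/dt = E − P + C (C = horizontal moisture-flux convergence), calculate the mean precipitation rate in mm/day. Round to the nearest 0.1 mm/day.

dPW/dt = (60.2 − 70.3) mm / (18/24 day) = -13.467 mm/day.
P = E + C − dPW/dt = 4.5 + (9.59) − (-13.467) = 27.6 mm/day.

P ≈ 27.6 mm/day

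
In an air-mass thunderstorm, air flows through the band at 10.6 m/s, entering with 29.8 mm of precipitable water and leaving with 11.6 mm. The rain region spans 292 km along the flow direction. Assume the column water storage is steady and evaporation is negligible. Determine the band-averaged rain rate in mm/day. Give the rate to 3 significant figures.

Column moisture flux per unit crosswind length is F = V × PW.
Inflow: F_in = 10.6 × 29.8 = 315.88 mm·m/s
Outflow: F_out = 10.6 × 11.6 = 122.96 mm·m/s
Steady-state rate R = (F_in − F_out)/L = (315.88 − 122.96) / 292000 m = 6.607e-04 mm/s.
R = 6.607e-04 × 3600 × 24 = 57.1 mm/day.

R ≈ 57.1 mm/day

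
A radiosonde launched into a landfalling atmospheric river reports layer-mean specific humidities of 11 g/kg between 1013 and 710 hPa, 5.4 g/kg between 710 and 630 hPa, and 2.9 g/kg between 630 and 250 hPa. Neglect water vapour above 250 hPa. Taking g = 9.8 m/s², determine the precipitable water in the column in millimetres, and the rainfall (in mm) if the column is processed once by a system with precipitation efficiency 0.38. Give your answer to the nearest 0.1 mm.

PW ≈ 49.7 mm; rainfall ≈ 18.9 mm

Precipitable water is the column-integrated vapour mass per unit area: PW = (1/g) Σ q̄ Δp, with q in kg/kg and Δp in Pa (1 kg/m² of water = 1 mm).
Layer 1013–710 hPa: Δp = 303 hPa = 30300 Pa, q̄ = 0.011 kg/kg → 0.011 × 30300 / 9.8 = 34.01 mm
Layer 710–630 hPa: Δp = 80 hPa = 8000 Pa, q̄ = 0.0054 kg/kg → 0.0054 × 8000 / 9.8 = 4.41 mm
Layer 630–250 hPa: Δp = 380 hPa = 38000 Pa, q̄ = 0.0029 kg/kg → 0.0029 × 38000 / 9.8 = 11.24 mm
PW = 34.01 + 4.41 + 11.24 = 49.66 ≈ 49.7 mm.
Rainfall = ε × PW = 0.38 × 49.7 = 18.9 mm.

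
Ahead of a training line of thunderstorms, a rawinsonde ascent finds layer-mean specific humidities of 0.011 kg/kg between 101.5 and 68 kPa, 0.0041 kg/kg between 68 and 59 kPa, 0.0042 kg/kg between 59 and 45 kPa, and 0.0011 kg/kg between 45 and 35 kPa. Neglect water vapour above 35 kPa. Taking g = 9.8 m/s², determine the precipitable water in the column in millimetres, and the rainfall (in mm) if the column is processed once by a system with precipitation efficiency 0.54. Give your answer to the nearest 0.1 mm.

Precipitable water is the column-integrated vapour mass per unit area: PW = (1/g) Σ q̄ Δp, with q in kg/kg and Δp in Pa (1 kg/m² of water = 1 mm).
Layer 101.5–68 kPa: Δp = 335 hPa = 33500 Pa, q̄ = 0.011 kg/kg → 0.011 × 33500 / 9.8 = 37.60 mm
Layer 68–59 kPa: Δp = 90 hPa = 9000 Pa, q̄ = 0.0041 kg/kg → 0.0041 × 9000 / 9.8 = 3.77 mm
Layer 59–45 kPa: Δp = 140 hPa = 14000 Pa, q̄ = 0.0042 kg/kg → 0.0042 × 14000 / 9.8 = 6.00 mm
Layer 45–35 kPa: Δp = 100 hPa = 10000 Pa, q̄ = 0.0011 kg/kg → 0.0011 × 10000 / 9.8 = 1.12 mm
PW = 37.60 + 3.77 + 6.00 + 1.12 = 48.49 ≈ 48.5 mm.
Rainfall = ε × PW = 0.54 × 48.5 = 26.2 mm.

PW ≈ 48.5 mm; rainfall ≈ 26.2 mm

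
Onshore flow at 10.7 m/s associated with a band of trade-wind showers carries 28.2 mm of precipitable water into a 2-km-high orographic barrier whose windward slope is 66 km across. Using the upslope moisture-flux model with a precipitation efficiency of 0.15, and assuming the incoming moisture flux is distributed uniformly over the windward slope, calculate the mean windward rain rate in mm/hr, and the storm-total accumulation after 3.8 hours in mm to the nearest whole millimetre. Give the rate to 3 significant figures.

Incoming column moisture flux per unit ridge length: F = V × PW = 10.7 × 28.2 = 301.74 mm·m/s.
Spread over the 66 km slope with efficiency ε = 0.15: R = ε·F/W = 0.15 × 301.74 / 66000 m = 6.858e-04 mm/s.
R = 6.858e-04 × 3600 = 2.47 mm/hr.
Over 3.8 h: total = 2.47 × 3.8 = 9.386 ≈ 9 mm.

R ≈ 2.47 mm/hr; total ≈ 9 mm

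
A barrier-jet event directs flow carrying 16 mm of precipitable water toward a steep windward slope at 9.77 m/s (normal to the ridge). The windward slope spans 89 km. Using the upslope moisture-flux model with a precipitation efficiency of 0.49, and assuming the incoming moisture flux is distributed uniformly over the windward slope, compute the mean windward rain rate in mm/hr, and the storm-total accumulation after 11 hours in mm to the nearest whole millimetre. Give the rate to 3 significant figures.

Incoming column moisture flux per unit ridge length: F = V × PW = 9.77 × 16 = 156.32 mm·m/s.
Spread over the 89 km slope with efficiency ε = 0.49: R = ε·F/W = 0.49 × 156.32 / 89000 m = 8.606e-04 mm/s.
R = 8.606e-04 × 3600 = 3.10 mm/hr.
Over 11 h: total = 3.10 × 11 = 34.1 ≈ 34 mm.

R ≈ 3.10 mm/hr; total ≈ 34 mm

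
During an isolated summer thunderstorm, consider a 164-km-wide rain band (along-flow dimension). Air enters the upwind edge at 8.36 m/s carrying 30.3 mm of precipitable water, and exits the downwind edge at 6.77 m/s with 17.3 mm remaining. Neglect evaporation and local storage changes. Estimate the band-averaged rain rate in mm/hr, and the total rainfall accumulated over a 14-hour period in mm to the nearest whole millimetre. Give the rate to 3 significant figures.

R ≈ 2.99 mm/hr; total ≈ 42 mm

Column moisture flux per unit crosswind length is F = V × PW.
Inflow: F_in = 8.36 × 30.3 = 253.308 mm·m/s
Outflow: F_out = 6.77 × 17.3 = 117.121 mm·m/s
Steady-state rate R = (F_in − F_out)/L = (253.308 − 117.121) / 164000 m = 8.304e-04 mm/s.
R = 8.304e-04 × 3600 = 2.99 mm/hr.
Over 14 h: total = 2.99 × 14 = 41.86 ≈ 42 mm.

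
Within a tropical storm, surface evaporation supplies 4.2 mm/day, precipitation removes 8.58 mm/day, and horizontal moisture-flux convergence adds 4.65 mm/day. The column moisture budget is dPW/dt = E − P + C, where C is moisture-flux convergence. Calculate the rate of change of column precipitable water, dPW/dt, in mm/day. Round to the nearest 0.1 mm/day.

dPW/dt ≈ 0.3 mm/day

dPW/dt = E − P + C = 4.2 − 8.58 + (4.65) = 0.3 mm/day.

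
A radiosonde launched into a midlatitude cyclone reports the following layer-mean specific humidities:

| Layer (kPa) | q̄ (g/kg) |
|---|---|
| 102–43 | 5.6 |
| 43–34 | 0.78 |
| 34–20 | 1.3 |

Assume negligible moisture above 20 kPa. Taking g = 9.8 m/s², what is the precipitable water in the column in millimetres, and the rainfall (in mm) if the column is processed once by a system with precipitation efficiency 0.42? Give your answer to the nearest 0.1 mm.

PW ≈ 36.3 mm; rainfall ≈ 15.2 mm

Precipitable water is the column-integrated vapour mass per unit area: PW = (1/g) Σ q̄ Δp, with q in kg/kg and Δp in Pa (1 kg/m² of water = 1 mm).
Layer 102–43 kPa: Δp = 590 hPa = 59000 Pa, q̄ = 0.0056 kg/kg → 0.0056 × 59000 / 9.8 = 33.71 mm
Layer 43–34 kPa: Δp = 90 hPa = 9000 Pa, q̄ = 0.00078 kg/kg → 0.00078 × 9000 / 9.8 = 0.72 mm
Layer 34–20 kPa: Δp = 140 hPa = 14000 Pa, q̄ = 0.0013 kg/kg → 0.0013 × 14000 / 9.8 = 1.86 mm
PW = 33.71 + 0.72 + 1.86 = 36.29 ≈ 36.3 mm.
Rainfall = ε × PW = 0.42 × 36.3 = 15.2 mm.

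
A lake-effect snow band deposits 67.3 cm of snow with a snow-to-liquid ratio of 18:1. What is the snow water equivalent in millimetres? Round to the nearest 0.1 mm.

SWE ≈ 37.4 mm

SWE = snow depth / ratio = 67.3 cm / 18 = 3.739 cm = 37.4 mm.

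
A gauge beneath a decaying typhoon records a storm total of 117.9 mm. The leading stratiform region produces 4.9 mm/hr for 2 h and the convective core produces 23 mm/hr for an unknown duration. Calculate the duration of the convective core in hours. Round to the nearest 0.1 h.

duration ≈ 4.7 h

Known phases: 4.9 × 2 = 9.8 mm.
Remaining depth = 117.9 − 9.8 = 108.1 mm.
Duration = 108.1 / 23 = 4.7 h.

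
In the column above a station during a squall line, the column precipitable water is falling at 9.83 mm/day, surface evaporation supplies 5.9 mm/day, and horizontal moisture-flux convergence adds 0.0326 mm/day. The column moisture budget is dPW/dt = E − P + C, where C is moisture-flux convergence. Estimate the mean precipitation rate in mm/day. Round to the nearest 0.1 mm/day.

P ≈ 15.8 mm/day

dPW/dt = -9.83 mm/day.
P = E + C − dPW/dt = 5.9 + (0.0326) − (-9.83) = 15.8 mm/day.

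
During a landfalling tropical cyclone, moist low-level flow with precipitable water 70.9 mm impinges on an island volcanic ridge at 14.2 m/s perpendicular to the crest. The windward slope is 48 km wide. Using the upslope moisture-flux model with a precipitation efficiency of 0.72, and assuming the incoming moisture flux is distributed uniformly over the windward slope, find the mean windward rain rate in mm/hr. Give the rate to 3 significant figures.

R ≈ 54.4 mm/hr

Incoming column moisture flux per unit ridge length: F = V × PW = 14.2 × 70.9 = 1006.78 mm·m/s.
Spread over the 48 km slope with efficiency ε = 0.72: R = ε·F/W = 0.72 × 1006.78 / 48000 m = 1.510e-02 mm/s.
R = 1.510e-02 × 3600 = 54.4 mm/hr.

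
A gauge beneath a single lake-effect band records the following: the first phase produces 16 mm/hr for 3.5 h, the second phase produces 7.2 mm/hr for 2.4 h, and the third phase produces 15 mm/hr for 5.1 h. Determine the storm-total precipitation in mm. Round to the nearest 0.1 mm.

total ≈ 149.8 mm

Total = Σ Rᵢ Δtᵢ = 16 × 3.5 + 7.2 × 2.4 + 15 × 5.1
      = 56 + 17.28 + 76.5 = 149.8 mm.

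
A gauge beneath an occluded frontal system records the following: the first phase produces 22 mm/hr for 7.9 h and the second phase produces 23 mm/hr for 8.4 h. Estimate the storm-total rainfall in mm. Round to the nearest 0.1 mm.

Total = Σ Rᵢ Δtᵢ = 22 × 7.9 + 23 × 8.4
      = 173.8 + 193.2 = 367.0 mm.

total ≈ 367.0 mm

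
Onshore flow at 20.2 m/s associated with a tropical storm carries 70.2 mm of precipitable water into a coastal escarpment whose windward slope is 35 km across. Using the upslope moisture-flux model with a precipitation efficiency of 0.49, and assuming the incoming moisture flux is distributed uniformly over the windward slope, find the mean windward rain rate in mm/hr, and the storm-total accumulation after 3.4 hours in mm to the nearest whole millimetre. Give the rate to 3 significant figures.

R ≈ 71.5 mm/hr; total ≈ 243 mm

Incoming column moisture flux per unit ridge length: F = V × PW = 20.2 × 70.2 = 1418.04 mm·m/s.
Spread over the 35 km slope with efficiency ε = 0.49: R = ε·F/W = 0.49 × 1418.04 / 35000 m = 1.985e-02 mm/s.
R = 1.985e-02 × 3600 = 71.5 mm/hr.
Over 3.4 h: total = 71.5 × 3.4 = 243.1 ≈ 243 mm.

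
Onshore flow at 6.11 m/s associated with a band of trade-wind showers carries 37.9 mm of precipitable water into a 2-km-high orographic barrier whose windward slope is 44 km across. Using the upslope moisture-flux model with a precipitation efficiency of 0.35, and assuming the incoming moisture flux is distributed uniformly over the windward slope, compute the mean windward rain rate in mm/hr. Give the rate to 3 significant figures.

R ≈ 6.63 mm/hr

Incoming column moisture flux per unit ridge length: F = V × PW = 6.11 × 37.9 = 231.569 mm·m/s.
Spread over the 44 km slope with efficiency ε = 0.35: R = ε·F/W = 0.35 × 231.569 / 44000 m = 1.842e-03 mm/s.
R = 1.842e-03 × 3600 = 6.63 mm/hr.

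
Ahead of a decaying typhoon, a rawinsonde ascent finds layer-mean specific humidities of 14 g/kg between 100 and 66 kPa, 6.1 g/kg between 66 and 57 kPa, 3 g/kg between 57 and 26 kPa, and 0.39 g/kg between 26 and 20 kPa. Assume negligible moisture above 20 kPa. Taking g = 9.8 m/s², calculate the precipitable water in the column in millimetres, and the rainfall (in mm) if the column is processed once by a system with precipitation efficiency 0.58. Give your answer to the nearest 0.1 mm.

Precipitable water is the column-integrated vapour mass per unit area: PW = (1/g) Σ q̄ Δp, with q in kg/kg and Δp in Pa (1 kg/m² of water = 1 mm).
Layer 100–66 kPa: Δp = 340 hPa = 34000 Pa, q̄ = 0.014 kg/kg → 0.014 × 34000 / 9.8 = 48.57 mm
Layer 66–57 kPa: Δp = 90 hPa = 9000 Pa, q̄ = 0.0061 kg/kg → 0.0061 × 9000 / 9.8 = 5.60 mm
Layer 57–26 kPa: Δp = 310 hPa = 31000 Pa, q̄ = 0.003 kg/kg → 0.003 × 31000 / 9.8 = 9.49 mm
Layer 26–20 kPa: Δp = 60 hPa = 6000 Pa, q̄ = 0.00039 kg/kg → 0.00039 × 6000 / 9.8 = 0.24 mm
PW = 48.57 + 5.60 + 9.49 + 0.24 = 63.90 ≈ 63.9 mm.
Rainfall = ε × PW = 0.58 × 63.9 = 37.1 mm.

PW ≈ 63.9 mm; rainfall ≈ 37.1 mm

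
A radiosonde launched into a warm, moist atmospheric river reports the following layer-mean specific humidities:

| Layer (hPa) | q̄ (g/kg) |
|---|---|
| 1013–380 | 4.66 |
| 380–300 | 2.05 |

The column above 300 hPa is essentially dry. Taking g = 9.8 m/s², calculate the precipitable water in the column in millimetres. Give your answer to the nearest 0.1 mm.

PW ≈ 31.8 mm

Precipitable water is the column-integrated vapour mass per unit area: PW = (1/g) Σ q̄ Δp, with q in kg/kg and Δp in Pa (1 kg/m² of water = 1 mm).
Layer 1013–380 hPa: Δp = 633 hPa = 63300 Pa, q̄ = 0.00466 kg/kg → 0.00466 × 63300 / 9.8 = 30.10 mm
Layer 380–300 hPa: Δp = 80 hPa = 8000 Pa, q̄ = 0.00205 kg/kg → 0.00205 × 8000 / 9.8 = 1.67 mm
PW = 30.10 + 1.67 = 31.77 ≈ 31.8 mm.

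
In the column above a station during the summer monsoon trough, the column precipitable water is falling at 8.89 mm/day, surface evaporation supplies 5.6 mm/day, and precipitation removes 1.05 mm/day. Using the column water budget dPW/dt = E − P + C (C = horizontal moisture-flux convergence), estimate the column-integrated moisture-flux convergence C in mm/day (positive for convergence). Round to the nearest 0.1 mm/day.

C ≈ -13.4 mm/day

dPW/dt = -8.89 mm/day.
C = dPW/dt − E + P = (-8.89) − 5.6 + 1.05 = -13.4 mm/day.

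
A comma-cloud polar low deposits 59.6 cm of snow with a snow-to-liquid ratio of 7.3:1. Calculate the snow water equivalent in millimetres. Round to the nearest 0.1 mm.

SWE = snow depth / ratio = 59.6 cm / 7.3 = 8.164 cm = 81.6 mm.

SWE ≈ 81.6 mm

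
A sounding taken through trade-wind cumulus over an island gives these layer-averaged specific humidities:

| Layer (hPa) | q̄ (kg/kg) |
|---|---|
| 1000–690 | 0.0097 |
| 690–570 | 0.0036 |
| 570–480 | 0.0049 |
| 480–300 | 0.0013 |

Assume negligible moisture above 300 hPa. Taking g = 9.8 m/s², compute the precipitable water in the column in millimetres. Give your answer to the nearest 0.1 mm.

PW ≈ 42.0 mm

Precipitable water is the column-integrated vapour mass per unit area: PW = (1/g) Σ q̄ Δp, with q in kg/kg and Δp in Pa (1 kg/m² of water = 1 mm).
Layer 1000–690 hPa: Δp = 310 hPa = 31000 Pa, q̄ = 0.0097 kg/kg → 0.0097 × 31000 / 9.8 = 30.68 mm
Layer 690–570 hPa: Δp = 120 hPa = 12000 Pa, q̄ = 0.0036 kg/kg → 0.0036 × 12000 / 9.8 = 4.41 mm
Layer 570–480 hPa: Δp = 90 hPa = 9000 Pa, q̄ = 0.0049 kg/kg → 0.0049 × 9000 / 9.8 = 4.50 mm
Layer 480–300 hPa: Δp = 180 hPa = 18000 Pa, q̄ = 0.0013 kg/kg → 0.0013 × 18000 / 9.8 = 2.39 mm
PW = 30.68 + 4.41 + 4.50 + 2.39 = 41.98 ≈ 42.0 mm.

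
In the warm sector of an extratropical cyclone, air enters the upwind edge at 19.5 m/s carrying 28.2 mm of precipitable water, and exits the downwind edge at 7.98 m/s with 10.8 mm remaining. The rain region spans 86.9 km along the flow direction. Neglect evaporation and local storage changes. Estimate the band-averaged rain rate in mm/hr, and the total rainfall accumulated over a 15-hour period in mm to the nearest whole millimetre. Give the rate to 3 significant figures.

R ≈ 19.2 mm/hr; total ≈ 288 mm

Column moisture flux per unit crosswind length is F = V × PW.
Inflow: F_in = 19.5 × 28.2 = 549.9 mm·m/s
Outflow: F_out = 7.98 × 10.8 = 86.184 mm·m/s
Steady-state rate R = (F_in − F_out)/L = (549.9 − 86.184) / 86900 m = 5.336e-03 mm/s.
R = 5.336e-03 × 3600 = 19.2 mm/hr.
Over 15 h: total = 19.2 × 15 = 288 mm.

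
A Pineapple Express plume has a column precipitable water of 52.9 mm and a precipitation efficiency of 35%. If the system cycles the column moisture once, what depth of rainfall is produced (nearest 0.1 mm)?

Rainfall = ε × PW = 0.35 × 52.9 = 18.5 mm.

rainfall ≈ 18.5 mm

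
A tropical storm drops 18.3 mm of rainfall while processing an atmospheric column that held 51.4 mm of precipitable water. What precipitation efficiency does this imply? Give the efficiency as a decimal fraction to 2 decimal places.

ε = rainfall / PW = 18.3 / 51.4 = 0.36.

ε ≈ 0.36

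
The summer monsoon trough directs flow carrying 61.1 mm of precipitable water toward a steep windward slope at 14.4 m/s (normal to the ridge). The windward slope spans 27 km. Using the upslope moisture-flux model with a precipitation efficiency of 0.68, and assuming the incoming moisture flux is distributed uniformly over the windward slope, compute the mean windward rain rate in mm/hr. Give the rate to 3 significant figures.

R ≈ 79.8 mm/hr

Incoming column moisture flux per unit ridge length: F = V × PW = 14.4 × 61.1 = 879.84 mm·m/s.
Spread over the 27 km slope with efficiency ε = 0.68: R = ε·F/W = 0.68 × 879.84 / 27000 m = 2.216e-02 mm/s.
R = 2.216e-02 × 3600 = 79.8 mm/hr.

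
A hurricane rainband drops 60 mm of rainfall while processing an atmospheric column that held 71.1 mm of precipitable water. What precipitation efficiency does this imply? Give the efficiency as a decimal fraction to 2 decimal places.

ε = rainfall / PW = 60 / 71.1 = 0.84.

ε ≈ 0.84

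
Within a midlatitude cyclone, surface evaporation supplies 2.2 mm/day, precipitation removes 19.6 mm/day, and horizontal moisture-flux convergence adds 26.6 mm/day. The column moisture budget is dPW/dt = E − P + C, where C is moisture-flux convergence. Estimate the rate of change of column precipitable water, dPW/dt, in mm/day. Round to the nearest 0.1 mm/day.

dPW/dt = E − P + C = 2.2 − 19.6 + (26.6) = 9.2 mm/day.

dPW/dt ≈ 9.2 mm/day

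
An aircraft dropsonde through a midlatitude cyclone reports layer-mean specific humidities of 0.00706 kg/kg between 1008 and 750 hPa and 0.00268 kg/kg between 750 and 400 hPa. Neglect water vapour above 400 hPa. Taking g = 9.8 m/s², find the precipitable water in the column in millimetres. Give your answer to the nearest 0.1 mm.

Precipitable water is the column-integrated vapour mass per unit area: PW = (1/g) Σ q̄ Δp, with q in kg/kg and Δp in Pa (1 kg/m² of water = 1 mm).
Layer 1008–750 hPa: Δp = 258 hPa = 25800 Pa, q̄ = 0.00706 kg/kg → 0.00706 × 25800 / 9.8 = 18.59 mm
Layer 750–400 hPa: Δp = 350 hPa = 35000 Pa, q̄ = 0.00268 kg/kg → 0.00268 × 35000 / 9.8 = 9.57 mm
PW = 18.59 + 9.57 = 28.16 ≈ 28.2 mm.

PW ≈ 28.2 mm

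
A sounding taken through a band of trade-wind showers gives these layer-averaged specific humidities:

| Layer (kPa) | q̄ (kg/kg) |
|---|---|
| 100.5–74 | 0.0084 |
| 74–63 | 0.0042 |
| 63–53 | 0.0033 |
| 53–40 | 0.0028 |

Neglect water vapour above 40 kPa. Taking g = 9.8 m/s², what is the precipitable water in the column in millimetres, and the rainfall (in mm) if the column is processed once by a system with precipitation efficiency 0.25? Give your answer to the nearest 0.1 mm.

Precipitable water is the column-integrated vapour mass per unit area: PW = (1/g) Σ q̄ Δp, with q in kg/kg and Δp in Pa (1 kg/m² of water = 1 mm).
Layer 100.5–74 kPa: Δp = 265 hPa = 26500 Pa, q̄ = 0.0084 kg/kg → 0.0084 × 26500 / 9.8 = 22.71 mm
Layer 74–63 kPa: Δp = 110 hPa = 11000 Pa, q̄ = 0.0042 kg/kg → 0.0042 × 11000 / 9.8 = 4.71 mm
Layer 63–53 kPa: Δp = 100 hPa = 10000 Pa, q̄ = 0.0033 kg/kg → 0.0033 × 10000 / 9.8 = 3.37 mm
Layer 53–40 kPa: Δp = 130 hPa = 13000 Pa, q̄ = 0.0028 kg/kg → 0.0028 × 13000 / 9.8 = 3.71 mm
PW = 22.71 + 4.71 + 3.37 + 3.71 = 34.50 ≈ 34.5 mm.
Rainfall = ε × PW = 0.25 × 34.5 = 8.6 mm.

PW ≈ 34.5 mm; rainfall ≈ 8.6 mm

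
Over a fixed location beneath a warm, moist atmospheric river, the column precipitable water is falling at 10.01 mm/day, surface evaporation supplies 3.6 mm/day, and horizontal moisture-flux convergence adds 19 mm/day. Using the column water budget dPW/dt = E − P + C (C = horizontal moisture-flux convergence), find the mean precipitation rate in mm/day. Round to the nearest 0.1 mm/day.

dPW/dt = -10.01 mm/day.
P = E + C − dPW/dt = 3.6 + (19) − (-10.01) = 32.6 mm/day.

P ≈ 32.6 mm/day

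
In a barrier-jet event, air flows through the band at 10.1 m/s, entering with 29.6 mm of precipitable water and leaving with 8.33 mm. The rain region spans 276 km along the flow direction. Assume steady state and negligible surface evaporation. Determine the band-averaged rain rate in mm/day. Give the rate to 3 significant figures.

R ≈ 67.3 mm/day

Column moisture flux per unit crosswind length is F = V × PW.
Inflow: F_in = 10.1 × 29.6 = 298.96 mm·m/s
Outflow: F_out = 10.1 × 8.33 = 84.133 mm·m/s
Steady-state rate R = (F_in − F_out)/L = (298.96 − 84.133) / 276000 m = 7.784e-04 mm/s.
R = 7.784e-04 × 3600 × 24 = 67.3 mm/day.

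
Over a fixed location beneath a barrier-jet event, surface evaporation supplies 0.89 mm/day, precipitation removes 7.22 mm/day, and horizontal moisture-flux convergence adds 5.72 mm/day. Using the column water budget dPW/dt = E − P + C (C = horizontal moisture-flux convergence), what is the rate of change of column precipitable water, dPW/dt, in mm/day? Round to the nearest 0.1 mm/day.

dPW/dt ≈ -0.6 mm/day

dPW/dt = E − P + C = 0.89 − 7.22 + (5.72) = -0.6 mm/day.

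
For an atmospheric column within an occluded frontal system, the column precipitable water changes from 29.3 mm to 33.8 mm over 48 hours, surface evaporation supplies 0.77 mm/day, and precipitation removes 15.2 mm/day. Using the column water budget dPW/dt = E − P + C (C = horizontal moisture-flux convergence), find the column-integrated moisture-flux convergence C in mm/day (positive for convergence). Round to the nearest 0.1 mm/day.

C ≈ 16.7 mm/day

dPW/dt = (33.8 − 29.3) mm / (48/24 day) = +2.250 mm/day.
C = dPW/dt − E + P = (+2.250) − 0.77 + 15.2 = 16.7 mm/day.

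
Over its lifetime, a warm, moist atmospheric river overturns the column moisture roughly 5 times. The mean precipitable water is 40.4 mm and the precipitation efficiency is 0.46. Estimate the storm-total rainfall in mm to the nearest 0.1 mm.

rainfall ≈ 92.9 mm

Each cycle deposits ε × PW = 0.46 × 40.4 = 18.584 mm.
Over 5 cycles: 5 × 18.584 = 92.9 mm.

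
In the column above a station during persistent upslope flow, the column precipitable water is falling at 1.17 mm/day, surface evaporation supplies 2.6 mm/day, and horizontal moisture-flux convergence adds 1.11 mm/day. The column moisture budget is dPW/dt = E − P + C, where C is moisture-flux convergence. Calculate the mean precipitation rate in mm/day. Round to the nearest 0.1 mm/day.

dPW/dt = -1.17 mm/day.
P = E + C − dPW/dt = 2.6 + (1.11) − (-1.17) = 4.9 mm/day.

P ≈ 4.9 mm/day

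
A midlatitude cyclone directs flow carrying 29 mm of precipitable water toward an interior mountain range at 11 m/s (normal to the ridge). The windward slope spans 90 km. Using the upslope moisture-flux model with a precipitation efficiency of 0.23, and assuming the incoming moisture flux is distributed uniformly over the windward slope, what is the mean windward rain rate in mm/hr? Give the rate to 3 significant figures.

Incoming column moisture flux per unit ridge length: F = V × PW = 11 × 29 = 319 mm·m/s.
Spread over the 90 km slope with efficiency ε = 0.23: R = ε·F/W = 0.23 × 319 / 90000 m = 8.152e-04 mm/s.
R = 8.152e-04 × 3600 = 2.93 mm/hr.

R ≈ 2.93 mm/hr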